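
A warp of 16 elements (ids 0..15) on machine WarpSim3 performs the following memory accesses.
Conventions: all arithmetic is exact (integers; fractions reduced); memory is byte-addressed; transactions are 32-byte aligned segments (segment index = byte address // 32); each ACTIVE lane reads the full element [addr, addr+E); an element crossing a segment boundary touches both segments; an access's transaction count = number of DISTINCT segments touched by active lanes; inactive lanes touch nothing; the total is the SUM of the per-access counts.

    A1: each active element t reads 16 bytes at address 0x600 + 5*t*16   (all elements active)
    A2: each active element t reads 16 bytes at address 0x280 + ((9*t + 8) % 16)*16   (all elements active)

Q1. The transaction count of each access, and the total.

A1: 16 transactions
A2: 8 transactions

Answer: 16,8; total 24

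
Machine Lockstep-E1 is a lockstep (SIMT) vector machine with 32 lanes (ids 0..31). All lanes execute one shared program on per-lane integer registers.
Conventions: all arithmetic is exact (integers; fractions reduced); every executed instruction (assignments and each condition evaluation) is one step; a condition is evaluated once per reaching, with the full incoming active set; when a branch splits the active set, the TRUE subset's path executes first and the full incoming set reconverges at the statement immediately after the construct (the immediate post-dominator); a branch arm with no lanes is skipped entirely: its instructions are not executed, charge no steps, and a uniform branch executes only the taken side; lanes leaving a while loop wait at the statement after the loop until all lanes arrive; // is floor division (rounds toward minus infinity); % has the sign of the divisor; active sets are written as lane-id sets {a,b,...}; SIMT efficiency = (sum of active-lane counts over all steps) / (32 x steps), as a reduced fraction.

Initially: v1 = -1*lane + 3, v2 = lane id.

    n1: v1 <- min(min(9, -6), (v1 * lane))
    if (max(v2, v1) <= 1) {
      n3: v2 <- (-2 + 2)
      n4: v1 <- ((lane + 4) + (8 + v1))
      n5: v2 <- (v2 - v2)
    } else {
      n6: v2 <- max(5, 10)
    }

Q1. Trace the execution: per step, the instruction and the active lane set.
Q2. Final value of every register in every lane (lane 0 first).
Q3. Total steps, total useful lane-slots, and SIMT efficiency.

step 0: v1 <- min(min(9, -6), (v1 * lane)) {0,1,2,3,4,5,6,7,8,9,10,11,12,13,14,15,16,17,18,19,20,21,22,23,24,25,26,27,28,29,30,31}
step 1: eval (max(v2, v1) <= 1)      {0,1,2,3,4,5,6,7,8,9,10,11,12,13,14,15,16,17,18,19,20,21,22,23,24,25,26,27,28,29,30,31}
step 2: v2 <- (-2 + 2)               {0,1}
step 3: v1 <- ((lane + 4) + (8 + v1)) {0,1}
step 4: v2 <- (v2 - v2)              {0,1}
step 5: v2 <- max(5, 10)             {2,3,4,5,6,7,8,9,10,11,12,13,14,15,16,17,18,19,20,21,22,23,24,25,26,27,28,29,30,31}

Answer: 6 steps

v1: 6,7,-6,-6,-6,-10,-18,-28,-40,-54,-70,-88,-108,-130,-154,-180,-208,-238,-270,-304,-340,-378,-418,-460,-504,-550,-598,-648,-700,-754,-810,-868
v2: 0,0,10,10,10,10,10,10,10,10,10,10,10,10,10,10,10,10,10,10,10,10,10,10,10,10,10,10,10,10,10,10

steps = 6; useful = 100; efficiency = 100/192 = 25/48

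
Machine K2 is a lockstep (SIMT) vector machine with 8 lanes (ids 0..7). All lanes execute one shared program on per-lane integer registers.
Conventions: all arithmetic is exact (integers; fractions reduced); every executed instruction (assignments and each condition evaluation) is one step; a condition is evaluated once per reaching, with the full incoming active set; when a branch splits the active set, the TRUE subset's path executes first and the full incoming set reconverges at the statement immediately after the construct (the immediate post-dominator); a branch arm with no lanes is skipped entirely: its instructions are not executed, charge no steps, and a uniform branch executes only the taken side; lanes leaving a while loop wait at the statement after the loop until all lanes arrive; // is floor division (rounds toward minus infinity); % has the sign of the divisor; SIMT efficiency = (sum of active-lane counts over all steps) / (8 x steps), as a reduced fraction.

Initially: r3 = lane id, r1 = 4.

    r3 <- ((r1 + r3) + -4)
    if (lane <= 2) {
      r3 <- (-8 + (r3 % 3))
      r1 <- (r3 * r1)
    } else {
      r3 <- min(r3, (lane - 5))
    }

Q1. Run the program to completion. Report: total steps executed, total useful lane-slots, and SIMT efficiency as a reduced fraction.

Answer: 5 steps, 27 useful, 27/40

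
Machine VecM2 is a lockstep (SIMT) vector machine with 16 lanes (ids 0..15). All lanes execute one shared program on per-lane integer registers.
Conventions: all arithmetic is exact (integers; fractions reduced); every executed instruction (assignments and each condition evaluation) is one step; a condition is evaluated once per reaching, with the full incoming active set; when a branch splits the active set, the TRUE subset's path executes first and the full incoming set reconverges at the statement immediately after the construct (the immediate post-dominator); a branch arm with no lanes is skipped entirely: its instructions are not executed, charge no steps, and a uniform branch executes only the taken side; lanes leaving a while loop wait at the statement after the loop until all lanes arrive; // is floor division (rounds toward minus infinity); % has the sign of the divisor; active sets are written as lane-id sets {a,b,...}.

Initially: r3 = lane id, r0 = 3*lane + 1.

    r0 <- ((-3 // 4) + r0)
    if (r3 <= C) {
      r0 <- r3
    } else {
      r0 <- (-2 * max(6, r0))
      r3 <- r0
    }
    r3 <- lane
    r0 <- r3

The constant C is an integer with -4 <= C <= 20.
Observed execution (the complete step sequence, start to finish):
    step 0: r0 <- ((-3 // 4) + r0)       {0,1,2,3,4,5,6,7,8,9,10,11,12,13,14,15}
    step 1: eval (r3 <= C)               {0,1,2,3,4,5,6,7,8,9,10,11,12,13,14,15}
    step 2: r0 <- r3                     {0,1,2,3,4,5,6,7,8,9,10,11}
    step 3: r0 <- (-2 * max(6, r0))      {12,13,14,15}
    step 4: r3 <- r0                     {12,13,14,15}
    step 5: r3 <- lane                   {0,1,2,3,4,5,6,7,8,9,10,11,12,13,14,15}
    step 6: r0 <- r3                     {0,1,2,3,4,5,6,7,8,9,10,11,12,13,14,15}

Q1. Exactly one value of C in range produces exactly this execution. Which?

Answer: C = 11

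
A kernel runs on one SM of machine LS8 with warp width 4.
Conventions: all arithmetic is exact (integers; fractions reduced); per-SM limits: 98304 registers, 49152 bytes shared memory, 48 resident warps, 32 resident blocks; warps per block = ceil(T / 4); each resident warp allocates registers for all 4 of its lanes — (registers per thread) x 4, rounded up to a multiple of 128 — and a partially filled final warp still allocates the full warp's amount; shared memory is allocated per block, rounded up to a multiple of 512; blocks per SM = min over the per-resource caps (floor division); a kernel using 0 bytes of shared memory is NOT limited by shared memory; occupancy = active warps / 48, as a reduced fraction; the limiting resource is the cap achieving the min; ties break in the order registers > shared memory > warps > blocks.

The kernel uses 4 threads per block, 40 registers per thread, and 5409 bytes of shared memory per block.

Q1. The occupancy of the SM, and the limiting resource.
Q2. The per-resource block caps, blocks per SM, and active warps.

Answer: occupancy 1/6, limited by shared memory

registers: 384 blocks
shared memory: 8 blocks
warps: 48 blocks
blocks: 32 blocks

Answer: 8 blocks, 8 active warps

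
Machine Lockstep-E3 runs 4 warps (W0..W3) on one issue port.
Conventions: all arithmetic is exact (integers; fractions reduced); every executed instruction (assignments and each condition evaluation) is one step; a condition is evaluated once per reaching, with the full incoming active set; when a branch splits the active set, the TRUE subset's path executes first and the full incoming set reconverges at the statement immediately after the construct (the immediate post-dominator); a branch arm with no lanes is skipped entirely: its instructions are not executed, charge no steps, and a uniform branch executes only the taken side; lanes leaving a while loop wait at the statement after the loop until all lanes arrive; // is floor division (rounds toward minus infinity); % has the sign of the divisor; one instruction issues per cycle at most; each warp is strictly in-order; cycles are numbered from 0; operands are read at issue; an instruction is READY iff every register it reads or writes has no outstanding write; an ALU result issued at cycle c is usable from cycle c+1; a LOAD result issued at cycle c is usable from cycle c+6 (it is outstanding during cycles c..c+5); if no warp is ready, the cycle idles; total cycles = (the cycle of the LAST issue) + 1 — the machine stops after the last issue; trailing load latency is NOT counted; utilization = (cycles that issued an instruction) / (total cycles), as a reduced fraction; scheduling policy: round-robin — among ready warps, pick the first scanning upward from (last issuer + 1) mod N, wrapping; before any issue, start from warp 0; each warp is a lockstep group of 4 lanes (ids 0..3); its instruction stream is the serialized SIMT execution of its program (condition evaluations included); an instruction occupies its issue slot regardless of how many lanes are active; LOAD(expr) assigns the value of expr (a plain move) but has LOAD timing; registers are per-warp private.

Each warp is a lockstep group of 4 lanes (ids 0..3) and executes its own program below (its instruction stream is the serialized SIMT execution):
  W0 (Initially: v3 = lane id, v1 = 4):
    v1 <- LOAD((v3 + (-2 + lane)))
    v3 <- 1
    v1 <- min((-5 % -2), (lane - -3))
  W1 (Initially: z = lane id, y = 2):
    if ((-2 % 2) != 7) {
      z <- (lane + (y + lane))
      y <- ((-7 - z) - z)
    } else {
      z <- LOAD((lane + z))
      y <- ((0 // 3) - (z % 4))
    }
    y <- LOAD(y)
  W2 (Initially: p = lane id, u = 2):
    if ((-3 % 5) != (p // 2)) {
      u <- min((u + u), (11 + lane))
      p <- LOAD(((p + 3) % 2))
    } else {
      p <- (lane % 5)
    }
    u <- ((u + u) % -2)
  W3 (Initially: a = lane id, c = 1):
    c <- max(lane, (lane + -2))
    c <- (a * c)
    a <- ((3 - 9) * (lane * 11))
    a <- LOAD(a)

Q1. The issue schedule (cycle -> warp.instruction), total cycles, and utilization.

cycle 0: W0.I0
cycle 1: W1.I0
cycle 2: W2.I0
cycle 3: W3.I0
cycle 4: W0.I1
cycle 5: W1.I1
cycle 6: W2.I1
cycle 7: W3.I1
cycle 8: W0.I2
cycle 9: W1.I2
cycle 10: W2.I2
cycle 11: W3.I2
cycle 12: W1.I3
cycle 13: W2.I3
cycle 14: W3.I3

Answer: 15 cycles, utilization 1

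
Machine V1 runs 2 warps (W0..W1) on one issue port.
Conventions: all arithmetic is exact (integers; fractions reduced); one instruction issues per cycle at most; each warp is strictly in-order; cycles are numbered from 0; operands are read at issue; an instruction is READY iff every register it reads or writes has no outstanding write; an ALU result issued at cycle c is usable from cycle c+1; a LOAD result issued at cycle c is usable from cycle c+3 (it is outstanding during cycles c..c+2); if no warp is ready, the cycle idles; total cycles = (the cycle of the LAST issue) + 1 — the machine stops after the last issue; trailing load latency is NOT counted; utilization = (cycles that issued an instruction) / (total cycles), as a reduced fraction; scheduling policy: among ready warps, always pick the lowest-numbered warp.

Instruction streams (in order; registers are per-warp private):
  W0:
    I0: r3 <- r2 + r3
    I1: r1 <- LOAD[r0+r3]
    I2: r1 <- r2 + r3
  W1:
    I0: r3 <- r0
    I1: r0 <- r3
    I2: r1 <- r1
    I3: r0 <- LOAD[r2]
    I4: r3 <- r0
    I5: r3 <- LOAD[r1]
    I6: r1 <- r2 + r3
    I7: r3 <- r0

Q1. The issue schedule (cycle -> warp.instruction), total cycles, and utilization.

cycle 0: W0.I0
cycle 1: W0.I1
cycle 2: W1.I0
cycle 3: W1.I1
cycle 4: W0.I2
cycle 5: W1.I2
cycle 6: W1.I3
cycle 7: idle
cycle 8: idle
cycle 9: W1.I4
cycle 10: W1.I5
cycle 11: idle
cycle 12: idle
cycle 13: W1.I6
cycle 14: W1.I7

Answer: 15 cycles, utilization 11/15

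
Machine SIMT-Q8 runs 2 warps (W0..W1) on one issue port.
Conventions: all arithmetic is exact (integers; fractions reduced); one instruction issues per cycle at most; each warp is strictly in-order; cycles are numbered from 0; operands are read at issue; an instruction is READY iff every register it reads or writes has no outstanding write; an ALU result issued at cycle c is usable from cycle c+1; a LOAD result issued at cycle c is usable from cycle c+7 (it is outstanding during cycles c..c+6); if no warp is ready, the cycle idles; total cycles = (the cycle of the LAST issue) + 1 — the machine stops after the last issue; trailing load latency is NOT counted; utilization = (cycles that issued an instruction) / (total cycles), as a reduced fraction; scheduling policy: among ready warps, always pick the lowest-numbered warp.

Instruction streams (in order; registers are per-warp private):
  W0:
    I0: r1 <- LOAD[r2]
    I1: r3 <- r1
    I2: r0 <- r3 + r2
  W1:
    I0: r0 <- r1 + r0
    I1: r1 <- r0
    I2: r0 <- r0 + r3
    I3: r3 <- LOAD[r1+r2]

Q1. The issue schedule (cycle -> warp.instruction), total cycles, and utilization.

cycle 0: W0.I0
cycle 1: W1.I0
cycle 2: W1.I1
cycle 3: W1.I2
cycle 4: W1.I3
cycle 5: idle
cycle 6: idle
cycle 7: W0.I1
cycle 8: W0.I2

Answer: 9 cycles, utilization 7/9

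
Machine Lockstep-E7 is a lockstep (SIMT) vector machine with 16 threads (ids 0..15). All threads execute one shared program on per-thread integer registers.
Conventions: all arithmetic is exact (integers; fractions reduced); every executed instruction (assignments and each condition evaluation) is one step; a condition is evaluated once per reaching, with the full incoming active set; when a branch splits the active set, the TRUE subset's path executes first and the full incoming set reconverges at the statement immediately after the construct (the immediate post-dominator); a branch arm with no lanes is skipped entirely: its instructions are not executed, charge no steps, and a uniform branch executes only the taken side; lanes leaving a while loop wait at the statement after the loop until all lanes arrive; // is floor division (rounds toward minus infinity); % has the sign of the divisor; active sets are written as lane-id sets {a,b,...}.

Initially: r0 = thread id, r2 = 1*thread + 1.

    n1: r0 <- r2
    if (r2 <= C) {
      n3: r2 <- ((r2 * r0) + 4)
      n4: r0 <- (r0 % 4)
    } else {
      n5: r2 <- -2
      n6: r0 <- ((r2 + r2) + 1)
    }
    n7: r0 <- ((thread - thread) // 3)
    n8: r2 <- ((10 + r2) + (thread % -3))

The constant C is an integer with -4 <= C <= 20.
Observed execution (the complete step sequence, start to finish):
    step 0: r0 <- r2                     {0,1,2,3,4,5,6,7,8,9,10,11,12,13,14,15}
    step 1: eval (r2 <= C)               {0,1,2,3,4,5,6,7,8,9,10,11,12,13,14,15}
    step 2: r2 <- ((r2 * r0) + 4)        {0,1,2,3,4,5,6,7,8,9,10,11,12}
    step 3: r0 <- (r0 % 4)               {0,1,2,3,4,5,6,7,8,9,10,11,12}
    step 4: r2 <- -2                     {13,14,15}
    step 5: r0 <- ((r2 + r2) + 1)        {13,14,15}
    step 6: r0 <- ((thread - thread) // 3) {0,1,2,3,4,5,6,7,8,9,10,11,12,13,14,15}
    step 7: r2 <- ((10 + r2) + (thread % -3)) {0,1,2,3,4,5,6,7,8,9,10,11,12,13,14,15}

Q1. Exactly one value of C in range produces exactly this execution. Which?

Answer: C = 13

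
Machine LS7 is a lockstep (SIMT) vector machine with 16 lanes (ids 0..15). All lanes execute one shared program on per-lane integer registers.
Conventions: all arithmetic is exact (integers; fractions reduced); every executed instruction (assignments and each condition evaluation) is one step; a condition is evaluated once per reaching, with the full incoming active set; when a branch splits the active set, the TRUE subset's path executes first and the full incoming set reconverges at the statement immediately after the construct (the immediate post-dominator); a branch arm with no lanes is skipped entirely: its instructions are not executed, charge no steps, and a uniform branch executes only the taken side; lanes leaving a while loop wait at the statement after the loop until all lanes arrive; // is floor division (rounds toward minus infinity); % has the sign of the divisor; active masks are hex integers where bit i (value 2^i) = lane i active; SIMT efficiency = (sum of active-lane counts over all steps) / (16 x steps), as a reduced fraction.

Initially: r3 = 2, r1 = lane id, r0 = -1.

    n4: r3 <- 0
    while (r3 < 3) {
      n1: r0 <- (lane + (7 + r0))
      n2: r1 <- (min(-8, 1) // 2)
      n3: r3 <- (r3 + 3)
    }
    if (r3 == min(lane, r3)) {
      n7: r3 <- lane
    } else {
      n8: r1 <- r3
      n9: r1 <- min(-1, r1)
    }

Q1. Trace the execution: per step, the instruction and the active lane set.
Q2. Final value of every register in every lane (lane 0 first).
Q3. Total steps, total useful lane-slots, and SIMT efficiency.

step 0: r3 <- 0                      0xffff
step 1: eval (r3 < 3)                0xffff
step 2: r0 <- (lane + (7 + r0))      0xffff
step 3: r1 <- (min(-8, 1) // 2)      0xffff
step 4: r3 <- (r3 + 3)               0xffff
step 5: eval (r3 < 3)                0xffff
step 6: eval (r3 == min(lane, r3))   0xffff
step 7: r3 <- lane                   0xfff8
step 8: r1 <- r3                     0x0007
step 9: r1 <- min(-1, r1)            0x0007

Answer: 10 steps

r3: 3,3,3,3,4,5,6,7,8,9,10,11,12,13,14,15
r1: -1,-1,-1,-4,-4,-4,-4,-4,-4,-4,-4,-4,-4,-4,-4,-4
r0: 6,7,8,9,10,11,12,13,14,15,16,17,18,19,20,21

steps = 10; useful = 131; efficiency = 131/160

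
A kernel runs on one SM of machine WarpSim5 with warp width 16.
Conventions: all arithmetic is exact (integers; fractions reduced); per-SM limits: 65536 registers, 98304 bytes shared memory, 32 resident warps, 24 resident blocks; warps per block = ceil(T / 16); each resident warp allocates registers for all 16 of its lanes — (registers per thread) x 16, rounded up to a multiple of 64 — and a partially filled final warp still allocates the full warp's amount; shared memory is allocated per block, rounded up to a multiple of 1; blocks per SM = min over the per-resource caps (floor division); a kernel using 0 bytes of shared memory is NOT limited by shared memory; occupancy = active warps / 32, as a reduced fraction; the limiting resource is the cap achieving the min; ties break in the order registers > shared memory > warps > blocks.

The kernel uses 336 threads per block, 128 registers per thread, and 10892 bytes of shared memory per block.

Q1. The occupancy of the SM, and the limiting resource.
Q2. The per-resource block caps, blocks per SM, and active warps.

Answer: occupancy 21/32, limited by registers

registers: 1 block
shared memory: 9 blocks
warps: 1 block
blocks: 24 blocks

Answer: 1 block, 21 active warps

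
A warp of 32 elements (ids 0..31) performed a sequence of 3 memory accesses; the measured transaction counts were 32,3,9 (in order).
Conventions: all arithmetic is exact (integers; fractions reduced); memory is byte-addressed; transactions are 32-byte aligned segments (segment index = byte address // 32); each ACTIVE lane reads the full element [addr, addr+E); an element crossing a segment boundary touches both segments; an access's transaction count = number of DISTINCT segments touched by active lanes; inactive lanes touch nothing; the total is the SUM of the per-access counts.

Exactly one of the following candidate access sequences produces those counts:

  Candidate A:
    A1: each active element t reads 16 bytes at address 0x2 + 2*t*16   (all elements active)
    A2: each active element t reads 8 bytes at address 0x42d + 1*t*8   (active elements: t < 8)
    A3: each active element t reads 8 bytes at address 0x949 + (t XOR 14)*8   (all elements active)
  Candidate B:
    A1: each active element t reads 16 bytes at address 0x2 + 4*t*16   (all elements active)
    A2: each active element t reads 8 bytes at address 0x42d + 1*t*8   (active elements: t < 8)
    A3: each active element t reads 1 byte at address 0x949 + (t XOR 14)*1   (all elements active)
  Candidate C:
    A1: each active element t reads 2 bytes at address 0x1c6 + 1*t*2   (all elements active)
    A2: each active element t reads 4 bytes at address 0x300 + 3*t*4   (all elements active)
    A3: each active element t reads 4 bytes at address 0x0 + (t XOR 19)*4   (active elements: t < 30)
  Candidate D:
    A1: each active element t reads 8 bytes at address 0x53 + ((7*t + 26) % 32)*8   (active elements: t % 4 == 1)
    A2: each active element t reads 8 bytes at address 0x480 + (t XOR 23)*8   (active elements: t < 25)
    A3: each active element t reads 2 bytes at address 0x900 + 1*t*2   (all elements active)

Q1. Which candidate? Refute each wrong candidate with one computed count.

B: A3 gives 2 transactions, not 9
C: A1 gives 3 transactions, not 32
D: A1 gives 9 transactions, not 32
A: all counts match (32,3,9)

Answer: A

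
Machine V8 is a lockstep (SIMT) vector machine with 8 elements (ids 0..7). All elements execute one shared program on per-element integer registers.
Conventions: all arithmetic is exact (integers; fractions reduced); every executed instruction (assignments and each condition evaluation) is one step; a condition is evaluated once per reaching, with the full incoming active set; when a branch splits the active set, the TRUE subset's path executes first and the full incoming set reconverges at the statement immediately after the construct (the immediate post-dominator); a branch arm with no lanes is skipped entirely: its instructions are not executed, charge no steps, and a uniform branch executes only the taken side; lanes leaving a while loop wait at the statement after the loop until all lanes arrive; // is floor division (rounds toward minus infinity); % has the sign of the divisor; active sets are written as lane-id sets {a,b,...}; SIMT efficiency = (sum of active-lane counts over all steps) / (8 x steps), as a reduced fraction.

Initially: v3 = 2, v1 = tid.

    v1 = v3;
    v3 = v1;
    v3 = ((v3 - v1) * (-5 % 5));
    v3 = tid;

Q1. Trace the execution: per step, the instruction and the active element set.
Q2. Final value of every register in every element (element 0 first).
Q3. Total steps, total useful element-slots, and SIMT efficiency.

step 0: v1 <- v3                     {0,1,2,3,4,5,6,7}
step 1: v3 <- v1                     {0,1,2,3,4,5,6,7}
step 2: v3 <- ((v3 - v1) * (-5 % 5)) {0,1,2,3,4,5,6,7}
step 3: v3 <- tid                    {0,1,2,3,4,5,6,7}

Answer: 4 steps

v3: 0,1,2,3,4,5,6,7
v1: 2,2,2,2,2,2,2,2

steps = 4; useful = 32; efficiency = 32/32 = 1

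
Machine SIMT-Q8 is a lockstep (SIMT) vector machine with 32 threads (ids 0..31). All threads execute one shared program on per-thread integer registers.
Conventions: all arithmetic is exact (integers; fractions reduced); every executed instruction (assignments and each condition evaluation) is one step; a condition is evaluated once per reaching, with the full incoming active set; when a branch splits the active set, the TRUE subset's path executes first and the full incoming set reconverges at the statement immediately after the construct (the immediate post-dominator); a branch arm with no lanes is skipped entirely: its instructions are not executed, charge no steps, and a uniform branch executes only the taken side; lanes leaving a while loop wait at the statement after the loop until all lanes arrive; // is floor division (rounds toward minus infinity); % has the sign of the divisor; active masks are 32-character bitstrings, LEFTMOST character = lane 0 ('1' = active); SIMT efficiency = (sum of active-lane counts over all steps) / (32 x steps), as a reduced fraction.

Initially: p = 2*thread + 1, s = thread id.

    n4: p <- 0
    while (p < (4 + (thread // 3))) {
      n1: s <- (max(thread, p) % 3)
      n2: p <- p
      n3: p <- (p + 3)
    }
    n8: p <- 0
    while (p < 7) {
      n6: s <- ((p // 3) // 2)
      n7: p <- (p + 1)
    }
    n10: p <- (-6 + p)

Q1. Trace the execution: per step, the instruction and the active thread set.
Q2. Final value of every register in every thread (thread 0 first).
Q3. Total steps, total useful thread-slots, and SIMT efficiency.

step 0: p <- 0                       11111111111111111111111111111111
step 1: eval (p < (4 + (thread // 3))) 11111111111111111111111111111111
step 2: s <- (max(thread, p) % 3)    11111111111111111111111111111111
step 3: p <- p                       11111111111111111111111111111111
step 4: p <- (p + 3)                 11111111111111111111111111111111
step 5: eval (p < (4 + (thread // 3))) 11111111111111111111111111111111
step 6: s <- (max(thread, p) % 3)    11111111111111111111111111111111
step 7: p <- p                       11111111111111111111111111111111
step 8: p <- (p + 3)                 11111111111111111111111111111111
step 9: eval (p < (4 + (thread // 3))) 11111111111111111111111111111111
step 10: s <- (max(thread, p) % 3)    00000000011111111111111111111111
step 11: p <- p                       00000000011111111111111111111111
step 12: p <- (p + 3)                 00000000011111111111111111111111
step 13: eval (p < (4 + (thread // 3))) 00000000011111111111111111111111
step 14: s <- (max(thread, p) % 3)    00000000000000000011111111111111
step 15: p <- p                       00000000000000000011111111111111
step 16: p <- (p + 3)                 00000000000000000011111111111111
step 17: eval (p < (4 + (thread // 3))) 00000000000000000011111111111111
step 18: s <- (max(thread, p) % 3)    00000000000000000000000000011111
step 19: p <- p                       00000000000000000000000000011111
step 20: p <- (p + 3)                 00000000000000000000000000011111
step 21: eval (p < (4 + (thread // 3))) 00000000000000000000000000011111
step 22: p <- 0                       11111111111111111111111111111111
step 23: eval (p < 7)                 11111111111111111111111111111111
step 24: s <- ((p // 3) // 2)         11111111111111111111111111111111
step 25: p <- (p + 1)                 11111111111111111111111111111111
step 26: eval (p < 7)                 11111111111111111111111111111111
step 27: s <- ((p // 3) // 2)         11111111111111111111111111111111
step 28: p <- (p + 1)                 11111111111111111111111111111111
step 29: eval (p < 7)                 11111111111111111111111111111111
step 30: s <- ((p // 3) // 2)         11111111111111111111111111111111
step 31: p <- (p + 1)                 11111111111111111111111111111111
step 32: eval (p < 7)                 11111111111111111111111111111111
step 33: s <- ((p // 3) // 2)         11111111111111111111111111111111
step 34: p <- (p + 1)                 11111111111111111111111111111111
step 35: eval (p < 7)                 11111111111111111111111111111111
step 36: s <- ((p // 3) // 2)         11111111111111111111111111111111
step 37: p <- (p + 1)                 11111111111111111111111111111111
step 38: eval (p < 7)                 11111111111111111111111111111111
step 39: s <- ((p // 3) // 2)         11111111111111111111111111111111
step 40: p <- (p + 1)                 11111111111111111111111111111111
step 41: eval (p < 7)                 11111111111111111111111111111111
step 42: s <- ((p // 3) // 2)         11111111111111111111111111111111
step 43: p <- (p + 1)                 11111111111111111111111111111111
step 44: eval (p < 7)                 11111111111111111111111111111111
step 45: p <- (-6 + p)                11111111111111111111111111111111

Answer: 46 steps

p: 1,1,1,1,1,1,1,1,1,1,1,1,1,1,1,1,1,1,1,1,1,1,1,1,1,1,1,1,1,1,1,1
s: 1,1,1,1,1,1,1,1,1,1,1,1,1,1,1,1,1,1,1,1,1,1,1,1,1,1,1,1,1,1,1,1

steps = 46; useful = 1256; efficiency = 1256/1472 = 157/184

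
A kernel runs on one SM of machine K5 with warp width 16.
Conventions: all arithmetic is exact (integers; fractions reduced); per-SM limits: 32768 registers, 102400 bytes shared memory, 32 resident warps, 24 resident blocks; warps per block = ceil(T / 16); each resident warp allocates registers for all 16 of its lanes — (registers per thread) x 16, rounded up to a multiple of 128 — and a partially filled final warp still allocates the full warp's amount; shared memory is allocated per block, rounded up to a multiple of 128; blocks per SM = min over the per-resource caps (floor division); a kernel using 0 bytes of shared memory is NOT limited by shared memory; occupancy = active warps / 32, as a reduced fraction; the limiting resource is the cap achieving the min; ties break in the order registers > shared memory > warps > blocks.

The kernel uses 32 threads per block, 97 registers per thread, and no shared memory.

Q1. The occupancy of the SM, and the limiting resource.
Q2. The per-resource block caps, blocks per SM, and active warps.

Answer: occupancy 9/16, limited by registers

registers: 9 blocks
shared memory: no limit (kernel uses none)
warps: 16 blocks
blocks: 24 blocks

Answer: 9 blocks, 18 active warps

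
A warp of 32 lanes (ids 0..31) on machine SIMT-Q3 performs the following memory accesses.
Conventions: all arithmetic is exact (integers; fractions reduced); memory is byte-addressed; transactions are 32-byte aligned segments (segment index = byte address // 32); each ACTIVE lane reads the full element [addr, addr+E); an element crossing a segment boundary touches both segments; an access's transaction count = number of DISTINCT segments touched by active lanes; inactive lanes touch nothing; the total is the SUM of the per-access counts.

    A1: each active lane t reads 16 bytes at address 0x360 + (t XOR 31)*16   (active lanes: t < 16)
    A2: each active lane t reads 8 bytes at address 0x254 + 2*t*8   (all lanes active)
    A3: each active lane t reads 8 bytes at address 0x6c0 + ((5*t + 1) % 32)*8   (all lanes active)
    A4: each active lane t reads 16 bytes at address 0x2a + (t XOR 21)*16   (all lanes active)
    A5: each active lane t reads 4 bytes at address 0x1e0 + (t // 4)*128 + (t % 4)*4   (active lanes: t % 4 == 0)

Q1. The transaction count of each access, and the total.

A1: 8 transactions
A2: 17 transactions
A3: 8 transactions
A4: 17 transactions
A5: 8 transactions

Answer: 8,17,8,17,8; total 58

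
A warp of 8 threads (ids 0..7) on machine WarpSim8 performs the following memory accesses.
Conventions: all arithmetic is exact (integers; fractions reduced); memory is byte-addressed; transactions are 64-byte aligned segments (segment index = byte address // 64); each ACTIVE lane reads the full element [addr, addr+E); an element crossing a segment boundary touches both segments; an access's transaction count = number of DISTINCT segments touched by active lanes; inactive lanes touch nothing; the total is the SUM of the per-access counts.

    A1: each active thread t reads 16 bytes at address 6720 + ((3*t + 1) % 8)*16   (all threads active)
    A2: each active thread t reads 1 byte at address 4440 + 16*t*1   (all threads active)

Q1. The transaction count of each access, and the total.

A1: 2 transactions
A2: 3 transactions

Answer: 2,3; total 5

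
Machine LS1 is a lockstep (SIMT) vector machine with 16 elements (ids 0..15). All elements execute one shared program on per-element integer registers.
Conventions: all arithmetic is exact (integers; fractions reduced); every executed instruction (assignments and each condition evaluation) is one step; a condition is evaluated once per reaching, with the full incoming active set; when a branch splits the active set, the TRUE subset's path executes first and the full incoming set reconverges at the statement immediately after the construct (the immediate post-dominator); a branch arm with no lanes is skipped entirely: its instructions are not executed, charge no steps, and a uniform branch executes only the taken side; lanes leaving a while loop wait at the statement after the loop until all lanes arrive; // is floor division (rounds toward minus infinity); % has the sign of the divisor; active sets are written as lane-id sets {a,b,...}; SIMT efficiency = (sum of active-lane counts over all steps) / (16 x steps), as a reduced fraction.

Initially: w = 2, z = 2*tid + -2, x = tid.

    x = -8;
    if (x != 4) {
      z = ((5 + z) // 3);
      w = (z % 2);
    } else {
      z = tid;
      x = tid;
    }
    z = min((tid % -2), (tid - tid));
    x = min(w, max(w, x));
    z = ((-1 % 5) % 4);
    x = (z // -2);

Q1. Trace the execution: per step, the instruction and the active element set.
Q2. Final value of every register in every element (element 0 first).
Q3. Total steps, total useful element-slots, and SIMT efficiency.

step 0: x <- -8                      {0,1,2,3,4,5,6,7,8,9,10,11,12,13,14,15}
step 1: eval (x != 4)                {0,1,2,3,4,5,6,7,8,9,10,11,12,13,14,15}
step 2: z <- ((5 + z) // 3)          {0,1,2,3,4,5,6,7,8,9,10,11,12,13,14,15}
step 3: w <- (z % 2)                 {0,1,2,3,4,5,6,7,8,9,10,11,12,13,14,15}
step 4: z <- min((tid % -2), (tid - tid)) {0,1,2,3,4,5,6,7,8,9,10,11,12,13,14,15}
step 5: x <- min(w, max(w, x))       {0,1,2,3,4,5,6,7,8,9,10,11,12,13,14,15}
step 6: z <- ((-1 % 5) % 4)          {0,1,2,3,4,5,6,7,8,9,10,11,12,13,14,15}
step 7: x <- (z // -2)               {0,1,2,3,4,5,6,7,8,9,10,11,12,13,14,15}

Answer: 8 steps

w: 1,1,0,1,1,0,1,1,0,1,1,0,1,1,0,1
z: 0,0,0,0,0,0,0,0,0,0,0,0,0,0,0,0
x: 0,0,0,0,0,0,0,0,0,0,0,0,0,0,0,0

steps = 8; useful = 128; efficiency = 128/128 = 1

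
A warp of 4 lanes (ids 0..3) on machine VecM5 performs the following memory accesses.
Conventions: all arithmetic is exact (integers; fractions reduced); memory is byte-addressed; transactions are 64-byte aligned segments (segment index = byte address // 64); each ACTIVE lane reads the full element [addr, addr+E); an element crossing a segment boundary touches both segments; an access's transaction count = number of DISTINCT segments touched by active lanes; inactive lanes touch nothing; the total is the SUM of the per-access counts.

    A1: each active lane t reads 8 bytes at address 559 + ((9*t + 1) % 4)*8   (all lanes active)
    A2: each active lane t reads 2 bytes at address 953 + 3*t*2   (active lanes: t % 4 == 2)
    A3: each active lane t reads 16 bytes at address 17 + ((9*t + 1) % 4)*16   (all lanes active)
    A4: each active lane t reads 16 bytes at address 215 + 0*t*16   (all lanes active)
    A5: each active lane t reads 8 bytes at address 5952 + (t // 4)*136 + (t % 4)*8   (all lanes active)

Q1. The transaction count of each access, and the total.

A1: 2 transactions
A2: 1 transaction
A3: 2 transactions
A4: 1 transaction
A5: 1 transaction

Answer: 2,1,2,1,1; total 7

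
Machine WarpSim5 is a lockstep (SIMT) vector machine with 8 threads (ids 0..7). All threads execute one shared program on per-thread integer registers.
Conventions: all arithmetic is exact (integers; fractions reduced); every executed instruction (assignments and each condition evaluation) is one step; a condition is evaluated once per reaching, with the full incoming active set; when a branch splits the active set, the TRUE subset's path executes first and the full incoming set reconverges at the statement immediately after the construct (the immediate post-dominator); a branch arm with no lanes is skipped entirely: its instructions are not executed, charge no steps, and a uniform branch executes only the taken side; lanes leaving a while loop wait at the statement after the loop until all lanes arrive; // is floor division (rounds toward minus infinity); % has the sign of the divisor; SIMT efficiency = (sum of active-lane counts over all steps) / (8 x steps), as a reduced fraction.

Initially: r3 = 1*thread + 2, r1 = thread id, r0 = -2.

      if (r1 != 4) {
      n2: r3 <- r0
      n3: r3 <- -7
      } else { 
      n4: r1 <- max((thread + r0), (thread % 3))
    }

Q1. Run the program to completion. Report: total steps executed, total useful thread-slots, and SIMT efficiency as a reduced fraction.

Answer: 4 steps, 23 useful, 23/32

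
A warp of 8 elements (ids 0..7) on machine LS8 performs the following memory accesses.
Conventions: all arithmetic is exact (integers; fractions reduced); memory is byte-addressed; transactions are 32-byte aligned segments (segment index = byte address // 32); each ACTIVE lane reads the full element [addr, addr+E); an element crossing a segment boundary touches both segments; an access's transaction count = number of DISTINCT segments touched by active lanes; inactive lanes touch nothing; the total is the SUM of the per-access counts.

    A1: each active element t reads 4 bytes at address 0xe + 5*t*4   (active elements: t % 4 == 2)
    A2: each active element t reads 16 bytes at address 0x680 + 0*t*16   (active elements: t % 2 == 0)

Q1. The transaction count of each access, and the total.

A1: 2 transactions
A2: 1 transaction

Answer: 2,1; total 3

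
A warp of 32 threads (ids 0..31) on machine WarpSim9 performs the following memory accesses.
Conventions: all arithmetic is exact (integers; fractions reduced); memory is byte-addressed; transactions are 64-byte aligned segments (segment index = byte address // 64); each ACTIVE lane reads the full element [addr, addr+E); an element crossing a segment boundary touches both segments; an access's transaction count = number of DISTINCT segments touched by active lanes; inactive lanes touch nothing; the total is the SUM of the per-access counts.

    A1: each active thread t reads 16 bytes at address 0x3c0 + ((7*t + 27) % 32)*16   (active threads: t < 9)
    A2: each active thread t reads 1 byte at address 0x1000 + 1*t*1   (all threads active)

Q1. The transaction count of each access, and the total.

A1: 8 transactions
A2: 1 transaction

Answer: 8,1; total 9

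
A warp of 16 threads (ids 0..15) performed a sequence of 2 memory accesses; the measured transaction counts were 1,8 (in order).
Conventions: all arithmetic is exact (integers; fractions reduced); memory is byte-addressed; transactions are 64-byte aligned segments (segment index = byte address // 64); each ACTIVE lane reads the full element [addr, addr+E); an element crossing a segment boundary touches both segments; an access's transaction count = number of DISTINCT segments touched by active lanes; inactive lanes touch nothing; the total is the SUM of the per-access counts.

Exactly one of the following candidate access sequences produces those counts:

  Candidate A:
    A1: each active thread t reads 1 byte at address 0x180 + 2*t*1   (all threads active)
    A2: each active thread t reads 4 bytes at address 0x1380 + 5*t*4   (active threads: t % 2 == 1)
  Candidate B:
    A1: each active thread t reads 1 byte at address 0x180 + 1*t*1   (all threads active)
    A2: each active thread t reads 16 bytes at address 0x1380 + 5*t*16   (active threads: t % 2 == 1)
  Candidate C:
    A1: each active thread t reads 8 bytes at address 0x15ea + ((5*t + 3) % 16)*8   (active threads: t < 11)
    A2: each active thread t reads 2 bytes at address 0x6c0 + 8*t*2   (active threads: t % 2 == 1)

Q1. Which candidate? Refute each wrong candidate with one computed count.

A: A2 gives 5 transactions, not 8
C: A1 gives 3 transactions, not 1
B: all counts match (1,8)

Answer: B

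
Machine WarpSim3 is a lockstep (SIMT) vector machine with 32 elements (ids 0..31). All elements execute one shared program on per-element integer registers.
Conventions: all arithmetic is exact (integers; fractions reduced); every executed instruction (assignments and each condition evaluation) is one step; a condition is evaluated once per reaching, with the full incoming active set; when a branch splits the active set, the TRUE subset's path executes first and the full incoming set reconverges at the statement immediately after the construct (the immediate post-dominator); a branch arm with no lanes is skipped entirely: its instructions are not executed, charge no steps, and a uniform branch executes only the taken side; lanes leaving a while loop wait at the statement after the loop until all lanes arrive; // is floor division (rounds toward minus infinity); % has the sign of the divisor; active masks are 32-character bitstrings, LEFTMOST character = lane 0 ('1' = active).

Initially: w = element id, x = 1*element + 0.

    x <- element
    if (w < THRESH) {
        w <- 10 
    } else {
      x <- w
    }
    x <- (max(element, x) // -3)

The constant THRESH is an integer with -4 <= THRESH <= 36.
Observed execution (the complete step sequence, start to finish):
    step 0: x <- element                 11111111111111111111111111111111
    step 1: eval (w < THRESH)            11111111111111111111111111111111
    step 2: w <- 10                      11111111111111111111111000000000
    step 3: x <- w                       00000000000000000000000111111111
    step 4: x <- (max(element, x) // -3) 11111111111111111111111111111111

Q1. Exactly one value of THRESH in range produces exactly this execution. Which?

Answer: THRESH = 23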